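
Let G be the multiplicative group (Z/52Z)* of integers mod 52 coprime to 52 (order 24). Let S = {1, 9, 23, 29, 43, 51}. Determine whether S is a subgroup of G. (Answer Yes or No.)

Yes

|S| = 6 divides |G| = 24, consistent with Lagrange.
S contains the identity, every element's inverse is in S, and S is closed under ·: it is a subgroup.
In fact S = ⟨23⟩.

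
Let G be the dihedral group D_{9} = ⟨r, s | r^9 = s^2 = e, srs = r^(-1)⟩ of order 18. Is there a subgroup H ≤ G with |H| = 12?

No

12 does not divide |G| = 18, so by Lagrange no subgroup of order 12 exists.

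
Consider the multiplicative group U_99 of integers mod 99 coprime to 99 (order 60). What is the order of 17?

10

Compute successive powers of 17 mod 99: 17, 91, 62, 64, 98, 82, 8, 37, …; 17^10 ≡ 1 (mod 99).
So |⟨17⟩| = 10.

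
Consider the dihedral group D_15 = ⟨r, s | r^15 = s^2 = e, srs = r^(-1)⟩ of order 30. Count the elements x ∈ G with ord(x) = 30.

0

No element of G has order 30 (even though 30 | 30).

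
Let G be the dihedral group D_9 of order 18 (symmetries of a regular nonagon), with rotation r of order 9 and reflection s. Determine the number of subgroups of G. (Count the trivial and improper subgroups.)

|G| = 18, so by Lagrange every subgroup order divides 18. Divisors: 1, 2, 3, 6, 9, 18.
Subgroups by order — order 1: 1; order 2: 9; order 3: 1; order 6: 3; order 9: 1; order 18: 1.
Total: 1 + 9 + 1 + 3 + 1 + 1 = 16.

16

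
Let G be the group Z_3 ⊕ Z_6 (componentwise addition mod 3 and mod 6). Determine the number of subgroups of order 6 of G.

|G| = 18 and 6 | 18, so subgroups of order 6 are possible by Lagrange.
The subgroups of order 6 are: {(0,0), (0,1), (0,2), (0,3), (0,4), (0,5)}; {(0,0), (0,3), (1,0), (1,3), (2,0), (2,3)}; {(0,0), (0,3), (1,1), (1,4), (2,2), (2,5)}; {(0,0), (0,3), (1,2), (1,5), (2,1), (2,4)}.
So G has 4 subgroups of order 6.

4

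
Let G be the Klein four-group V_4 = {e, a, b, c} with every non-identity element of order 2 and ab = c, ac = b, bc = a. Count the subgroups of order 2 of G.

|G| = 4 and 2 | 4, so subgroups of order 2 are possible by Lagrange.
The subgroups of order 2 are: {e, a}; {e, b}; {e, c}.
So G has 3 subgroups of order 2.

3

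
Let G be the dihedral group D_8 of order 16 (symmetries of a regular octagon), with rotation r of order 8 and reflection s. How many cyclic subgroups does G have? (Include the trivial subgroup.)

Group the elements of G by the cyclic subgroup they generate; each cyclic subgroup of order d accounts for φ(d) elements.
Cyclic subgroups by order — order 1: 1; order 2: 9; order 4: 1; order 8: 1.
Total: 12.

12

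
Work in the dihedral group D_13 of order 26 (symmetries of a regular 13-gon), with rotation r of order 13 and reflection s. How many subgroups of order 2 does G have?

13

|G| = 26 and 2 | 26, so subgroups of order 2 are possible by Lagrange.
The subgroups of order 2 are: {e, r^10s}; {e, r^11s}; {e, r^12s}; {e, r^2s}; … (13 in all).
So G has 13 subgroups of order 2.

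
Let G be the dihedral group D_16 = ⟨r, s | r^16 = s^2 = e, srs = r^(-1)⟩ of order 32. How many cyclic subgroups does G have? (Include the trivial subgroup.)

A cyclic subgroup of order d is generated by each of its φ(d) elements of order d, so the cyclic subgroups of order d number (#elements of order d)/φ(d).
Cyclic subgroups by order — order 1: 1; order 2: 17; order 4: 1; order 8: 1; order 16: 1.
Total: 21.

21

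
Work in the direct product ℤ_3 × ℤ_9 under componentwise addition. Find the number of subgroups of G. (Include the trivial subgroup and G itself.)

|G| = 27, so by Lagrange every subgroup order divides 27. Divisors: 1, 3, 9, 27.
Subgroups by order — order 1: 1; order 3: 4; order 9: 4; order 27: 1.
Total: 1 + 4 + 4 + 1 = 10.

10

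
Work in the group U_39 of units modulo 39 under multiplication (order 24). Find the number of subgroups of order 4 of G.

|G| = 24 and 4 | 24, so subgroups of order 4 are possible by Lagrange.
The subgroups of order 4 are: {1, 14, 25, 38}; {1, 25, 31, 34}; {1, 5, 8, 25}.
So G has 3 subgroups of order 4.

3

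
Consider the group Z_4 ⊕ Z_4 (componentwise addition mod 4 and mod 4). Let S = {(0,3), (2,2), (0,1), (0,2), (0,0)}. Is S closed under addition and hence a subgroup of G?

No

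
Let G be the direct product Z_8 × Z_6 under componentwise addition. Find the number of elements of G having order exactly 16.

0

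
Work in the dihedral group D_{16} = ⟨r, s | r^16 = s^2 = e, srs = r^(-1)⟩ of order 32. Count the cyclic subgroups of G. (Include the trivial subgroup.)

21

A cyclic subgroup of order d is generated by each of its φ(d) elements of order d, so the cyclic subgroups of order d number (#elements of order d)/φ(d).
Cyclic subgroups by order — order 1: 1; order 2: 17; order 4: 1; order 8: 1; order 16: 1.
Total: 21.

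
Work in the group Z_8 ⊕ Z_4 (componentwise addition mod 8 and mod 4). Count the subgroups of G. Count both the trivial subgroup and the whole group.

|G| = 32, so by Lagrange every subgroup order divides 32. Divisors: 1, 2, 4, 8, 16, 32.
Subgroups by order — order 1: 1; order 2: 3; order 4: 7; order 8: 7; order 16: 3; order 32: 1.
Total: 1 + 3 + 7 + 7 + 3 + 1 = 22.

22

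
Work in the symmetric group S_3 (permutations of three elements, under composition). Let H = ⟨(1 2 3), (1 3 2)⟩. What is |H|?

|⟨(1 2 3)⟩| = 3 and |⟨(1 3 2)⟩| = 3, so |H| is a multiple of lcm(3, 3) = 3 and divides |G| = 6.
Closing under the operation: H = {e, (1 2 3), (1 3 2)}, so |H| = 3.

3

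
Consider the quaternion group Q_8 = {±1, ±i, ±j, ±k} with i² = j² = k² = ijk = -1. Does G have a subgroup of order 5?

5 does not divide |G| = 8, so by Lagrange no subgroup of order 5 exists.

No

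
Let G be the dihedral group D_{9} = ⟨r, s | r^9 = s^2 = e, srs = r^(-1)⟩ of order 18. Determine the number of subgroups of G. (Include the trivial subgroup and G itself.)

|G| = 18, so by Lagrange every subgroup order divides 18. Divisors: 1, 2, 3, 6, 9, 18.
Subgroups by order — order 1: 1; order 2: 9; order 3: 1; order 6: 3; order 9: 1; order 18: 1.
Total: 1 + 9 + 1 + 3 + 1 + 1 = 16.

16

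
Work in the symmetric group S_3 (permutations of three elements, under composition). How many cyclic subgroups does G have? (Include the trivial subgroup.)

A cyclic subgroup of order d is generated by each of its φ(d) elements of order d, so the cyclic subgroups of order d number (#elements of order d)/φ(d).
Cyclic subgroups by order — order 1: 1; order 2: 3; order 3: 1.
Total: 5.

5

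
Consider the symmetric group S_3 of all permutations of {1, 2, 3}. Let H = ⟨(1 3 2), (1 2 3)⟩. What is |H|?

|⟨(1 3 2)⟩| = 3 and |⟨(1 2 3)⟩| = 3, so |H| is a multiple of lcm(3, 3) = 3 and divides |G| = 6.
Closing under the operation: H = {e, (1 2 3), (1 3 2)}, so |H| = 3.

3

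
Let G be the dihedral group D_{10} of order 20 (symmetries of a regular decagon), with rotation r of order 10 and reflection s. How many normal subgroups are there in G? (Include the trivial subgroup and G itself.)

7

G has 22 subgroups. Checking conjugation-invariance by order — order 1: 1/1 normal; order 2: 1/11 normal; order 4: 0/5 normal; order 5: 1/1 normal; order 10: 3/3 normal; order 20: 1/1 normal.
Total normal subgroups: 7.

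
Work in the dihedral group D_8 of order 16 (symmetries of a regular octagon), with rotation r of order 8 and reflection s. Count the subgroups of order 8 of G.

3

|G| = 16 and 8 | 16, so subgroups of order 8 are possible by Lagrange.
The subgroups of order 8 are: {e, r, r^2, r^3, r^4, r^5, r^6, r^7}; {e, r^2, r^4, r^6, s, r^2s, r^4s, r^6s}; {e, r^2, r^4, r^6, rs, r^3s, r^5s, r^7s}.
So G has 3 subgroups of order 8.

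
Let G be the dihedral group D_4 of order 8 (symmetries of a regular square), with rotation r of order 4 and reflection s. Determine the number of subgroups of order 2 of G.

5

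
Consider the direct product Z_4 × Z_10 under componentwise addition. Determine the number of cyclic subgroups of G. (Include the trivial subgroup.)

Each element a generates a cyclic subgroup ⟨a⟩; distinct elements may generate the same one (a cyclic group of order d has φ(d) generators).
Cyclic subgroups by order — order 1: 1; order 2: 3; order 4: 2; order 5: 1; order 10: 3; order 20: 2.
Total: 12.

12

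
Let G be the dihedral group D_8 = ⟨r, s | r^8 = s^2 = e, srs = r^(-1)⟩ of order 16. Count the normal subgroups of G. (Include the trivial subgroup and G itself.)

7

G has 19 subgroups. Checking conjugation-invariance by order — order 1: 1/1 normal; order 2: 1/9 normal; order 4: 1/5 normal; order 8: 3/3 normal; order 16: 1/1 normal.
Total normal subgroups: 7.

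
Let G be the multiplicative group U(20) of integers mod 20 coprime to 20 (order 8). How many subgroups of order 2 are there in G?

3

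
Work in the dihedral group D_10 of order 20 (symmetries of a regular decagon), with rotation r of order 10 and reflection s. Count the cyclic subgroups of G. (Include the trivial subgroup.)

A cyclic subgroup of order d is generated by each of its φ(d) elements of order d, so the cyclic subgroups of order d number (#elements of order d)/φ(d).
Cyclic subgroups by order — order 1: 1; order 2: 11; order 5: 1; order 10: 1.
Total: 14.

14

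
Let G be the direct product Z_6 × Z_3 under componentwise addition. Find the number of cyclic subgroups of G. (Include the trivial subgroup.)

10

A cyclic subgroup of order d is generated by each of its φ(d) elements of order d, so the cyclic subgroups of order d number (#elements of order d)/φ(d).
Cyclic subgroups by order — order 1: 1; order 2: 1; order 3: 4; order 6: 4.
Total: 10.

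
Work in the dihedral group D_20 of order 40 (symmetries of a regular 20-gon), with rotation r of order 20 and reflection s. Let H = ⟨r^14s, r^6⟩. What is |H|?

|⟨r^14s⟩| = 2 and |⟨r^6⟩| = 10, so |H| is a multiple of lcm(2, 10) = 10 and divides |G| = 40.
Closing under the operation: H = {e, r^2, r^4, r^6, r^8, r^10, r^12, r^14, r^16, r^18, s, r^2s, r^4s, r^6s, r^8s, r^10s, r^12s, r^14s, r^16s, r^18s}, so |H| = 20.

20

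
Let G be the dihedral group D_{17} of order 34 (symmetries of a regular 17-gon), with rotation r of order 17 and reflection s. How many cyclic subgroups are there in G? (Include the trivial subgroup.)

A cyclic subgroup of order d is generated by each of its φ(d) elements of order d, so the cyclic subgroups of order d number (#elements of order d)/φ(d).
Cyclic subgroups by order — order 1: 1; order 2: 17; order 17: 1.
Total: 19.

19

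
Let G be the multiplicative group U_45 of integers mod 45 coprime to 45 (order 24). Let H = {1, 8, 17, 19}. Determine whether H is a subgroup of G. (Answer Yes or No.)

Yes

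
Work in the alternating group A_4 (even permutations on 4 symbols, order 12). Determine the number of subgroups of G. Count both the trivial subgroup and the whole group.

|G| = 12, so by Lagrange every subgroup order divides 12. Divisors: 1, 2, 3, 4, 6, 12.
Subgroups by order — order 1: 1; order 2: 3; order 3: 4; order 4: 1; order 6: 0; order 12: 1.
Total: 1 + 3 + 4 + 1 + 0 + 1 = 10.

10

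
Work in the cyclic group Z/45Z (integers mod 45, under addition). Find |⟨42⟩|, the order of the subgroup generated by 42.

15

In Z/45Z, the order of an element a is n/gcd(a, n).
gcd(42, 45) = 3, so |⟨42⟩| = 45/3 = 15.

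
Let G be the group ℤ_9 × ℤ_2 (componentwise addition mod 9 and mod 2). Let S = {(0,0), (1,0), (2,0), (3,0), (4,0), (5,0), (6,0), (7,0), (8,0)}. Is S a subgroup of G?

Yes

|S| = 9 divides |G| = 18, consistent with Lagrange.
S contains the identity, every element's inverse is in S, and S is closed under +: it is a subgroup.
In fact S = ⟨(4,0)⟩.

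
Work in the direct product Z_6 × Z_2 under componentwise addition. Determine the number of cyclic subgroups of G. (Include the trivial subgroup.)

8

Each element a generates a cyclic subgroup ⟨a⟩; distinct elements may generate the same one (a cyclic group of order d has φ(d) generators).
Cyclic subgroups by order — order 1: 1; order 2: 3; order 3: 1; order 6: 3.
Total: 8.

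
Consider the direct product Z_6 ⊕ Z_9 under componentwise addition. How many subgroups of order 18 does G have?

|G| = 54 and 18 | 54, so subgroups of order 18 are possible by Lagrange.
The subgroups of order 18 are: {(0,0), (0,1), (0,2), (0,3), (0,4), (0,5), (0,6), (0,7), (0,8), (3,0), (3,1), (3,2), (3,3), (3,4), (3,5), (3,6), (3,7), (3,8)}; {(0,0), (0,3), (0,6), (1,0), (1,3), (1,6), (2,0), (2,3), (2,6), (3,0), (3,3), (3,6), (4,0), (4,3), (4,6), (5,0), (5,3), (5,6)}; {(0,0), (0,3), (0,6), (1,1), (1,4), (1,7), (2,2), (2,5), (2,8), (3,0), (3,3), (3,6), (4,1), (4,4), (4,7), (5,2), (5,5), (5,8)}; {(0,0), (0,3), (0,6), (1,2), (1,5), (1,8), (2,1), (2,4), (2,7), (3,0), (3,3), (3,6), (4,2), (4,5), (4,8), (5,1), (5,4), (5,7)}.
So G has 4 subgroups of order 18.

4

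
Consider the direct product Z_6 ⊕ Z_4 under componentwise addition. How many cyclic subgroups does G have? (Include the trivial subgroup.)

A cyclic subgroup of order d is generated by each of its φ(d) elements of order d, so the cyclic subgroups of order d number (#elements of order d)/φ(d).
Cyclic subgroups by order — order 1: 1; order 2: 3; order 3: 1; order 4: 2; order 6: 3; order 12: 2.
Total: 12.

12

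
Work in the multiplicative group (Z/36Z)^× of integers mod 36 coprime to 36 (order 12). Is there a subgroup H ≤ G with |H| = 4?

4 | 12. A subgroup of order 4 is {1, 17, 19, 35}.

Yes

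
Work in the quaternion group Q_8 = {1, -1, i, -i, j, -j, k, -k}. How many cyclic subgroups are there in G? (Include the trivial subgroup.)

5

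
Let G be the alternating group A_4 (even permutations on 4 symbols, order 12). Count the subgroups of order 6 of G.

0

|G| = 12 and 6 | 12, so subgroups of order 6 are possible by Lagrange.
Checking all subgroups of G, none has order 6.
So G has 0 subgroups of order 6.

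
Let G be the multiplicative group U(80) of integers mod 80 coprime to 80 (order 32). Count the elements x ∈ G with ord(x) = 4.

24

Enumerating element orders in G gives 24 elements of order 4.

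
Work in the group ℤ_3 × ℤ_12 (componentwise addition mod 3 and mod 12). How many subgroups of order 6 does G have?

|G| = 36 and 6 | 36, so subgroups of order 6 are possible by Lagrange.
The subgroups of order 6 are: {(0,0), (0,2), (0,4), (0,6), (0,8), (0,10)}; {(0,0), (0,6), (1,0), (1,6), (2,0), (2,6)}; {(0,0), (0,6), (1,4), (1,10), (2,2), (2,8)}; {(0,0), (0,6), (1,2), (1,8), (2,4), (2,10)}.
So G has 4 subgroups of order 6.

4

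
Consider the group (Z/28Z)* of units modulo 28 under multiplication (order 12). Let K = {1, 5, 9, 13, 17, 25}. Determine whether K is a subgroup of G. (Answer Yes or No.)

|K| = 6 divides |G| = 12, consistent with Lagrange.
K contains the identity, every element's inverse is in K, and K is closed under ·: it is a subgroup.
In fact K = ⟨17⟩.

Yes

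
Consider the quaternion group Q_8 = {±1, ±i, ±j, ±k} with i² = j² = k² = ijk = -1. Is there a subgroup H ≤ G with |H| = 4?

Yes

4 | 8. A subgroup of order 4 is {1, -1, i, -i}.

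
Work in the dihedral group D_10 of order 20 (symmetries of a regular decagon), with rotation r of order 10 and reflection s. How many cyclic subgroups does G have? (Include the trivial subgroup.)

A cyclic subgroup of order d is generated by each of its φ(d) elements of order d, so the cyclic subgroups of order d number (#elements of order d)/φ(d).
Cyclic subgroups by order — order 1: 1; order 2: 11; order 5: 1; order 10: 1.
Total: 14.

14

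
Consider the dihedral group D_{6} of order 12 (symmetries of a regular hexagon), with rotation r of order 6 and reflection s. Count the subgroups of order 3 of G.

|G| = 12 and 3 | 12, so subgroups of order 3 are possible by Lagrange.
The subgroups of order 3 are: {e, r^2, r^4}.
So G has 1 subgroup of order 3.

1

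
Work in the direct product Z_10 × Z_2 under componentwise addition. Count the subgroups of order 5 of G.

1

|G| = 20 and 5 | 20, so subgroups of order 5 are possible by Lagrange.
The subgroups of order 5 are: {(0,0), (2,0), (4,0), (6,0), (8,0)}.
So G has 1 subgroup of order 5.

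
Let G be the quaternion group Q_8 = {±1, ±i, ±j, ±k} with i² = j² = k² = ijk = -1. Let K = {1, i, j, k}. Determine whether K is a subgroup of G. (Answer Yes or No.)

No

j ∈ K but its inverse -j ∉ K, so K is not a subgroup.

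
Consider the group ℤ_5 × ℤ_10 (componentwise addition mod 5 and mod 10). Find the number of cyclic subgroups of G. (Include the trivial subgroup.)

A cyclic subgroup of order d is generated by each of its φ(d) elements of order d, so the cyclic subgroups of order d number (#elements of order d)/φ(d).
Cyclic subgroups by order — order 1: 1; order 2: 1; order 5: 6; order 10: 6.
Total: 14.

14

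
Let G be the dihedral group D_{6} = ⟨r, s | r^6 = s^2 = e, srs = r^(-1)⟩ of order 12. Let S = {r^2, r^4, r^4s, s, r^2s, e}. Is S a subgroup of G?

|S| = 6 divides |G| = 12, consistent with Lagrange.
S contains the identity, every element's inverse is in S, and S is closed under ·: it is a subgroup.

Yes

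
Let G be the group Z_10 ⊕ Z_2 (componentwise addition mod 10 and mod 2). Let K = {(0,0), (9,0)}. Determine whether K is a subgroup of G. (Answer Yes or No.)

No

(9,0) ∈ K but its inverse (1,0) ∉ K, so K is not a subgroup.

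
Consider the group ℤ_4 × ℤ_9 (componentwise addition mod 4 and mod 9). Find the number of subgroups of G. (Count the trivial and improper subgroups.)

9

|G| = 36, so by Lagrange every subgroup order divides 36. Divisors: 1, 2, 3, 4, 6, 9, 12, 18, 36.
Subgroups by order — order 1: 1; order 2: 1; order 3: 1; order 4: 1; order 6: 1; order 9: 1; order 12: 1; order 18: 1; order 36: 1.
Total: 1 + 1 + 1 + 1 + 1 + 1 + 1 + 1 + 1 = 9.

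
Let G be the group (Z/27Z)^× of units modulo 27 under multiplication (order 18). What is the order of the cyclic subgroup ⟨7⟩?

Compute successive powers of 7 mod 27: 7, 22, 19, 25, 13, 10, 16, 4, …; 7^9 ≡ 1 (mod 27).
So |⟨7⟩| = 9.

9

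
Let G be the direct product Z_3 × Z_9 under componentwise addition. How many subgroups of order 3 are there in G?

4

|G| = 27 and 3 | 27, so subgroups of order 3 are possible by Lagrange.
The subgroups of order 3 are: {(0,0), (0,3), (0,6)}; {(0,0), (1,0), (2,0)}; {(0,0), (1,3), (2,6)}; {(0,0), (1,6), (2,3)}.
So G has 4 subgroups of order 3.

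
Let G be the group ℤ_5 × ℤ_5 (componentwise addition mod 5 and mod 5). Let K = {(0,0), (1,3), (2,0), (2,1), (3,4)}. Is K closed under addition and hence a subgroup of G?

No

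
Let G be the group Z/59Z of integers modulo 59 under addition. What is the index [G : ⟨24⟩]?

|⟨24⟩| = 59 and |G| = 59.
By Lagrange, [G : H] = |G|/|H| = 59/59 = 1.

1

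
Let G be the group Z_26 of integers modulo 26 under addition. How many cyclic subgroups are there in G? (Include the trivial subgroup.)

A cyclic subgroup of order d is generated by each of its φ(d) elements of order d, so the cyclic subgroups of order d number (#elements of order d)/φ(d).
Cyclic subgroups by order — order 1: 1; order 2: 1; order 13: 1; order 26: 1.
Total: 4.

4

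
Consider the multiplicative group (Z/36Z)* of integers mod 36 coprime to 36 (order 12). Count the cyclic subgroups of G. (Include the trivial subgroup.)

8

Each element a generates a cyclic subgroup ⟨a⟩; distinct elements may generate the same one (a cyclic group of order d has φ(d) generators).
Cyclic subgroups by order — order 1: 1; order 2: 3; order 3: 1; order 6: 3.
Total: 8.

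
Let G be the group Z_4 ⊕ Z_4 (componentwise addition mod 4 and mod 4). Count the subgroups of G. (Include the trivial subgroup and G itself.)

15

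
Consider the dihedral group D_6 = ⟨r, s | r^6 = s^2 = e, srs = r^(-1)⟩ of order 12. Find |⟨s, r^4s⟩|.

6

|⟨s⟩| = 2 and |⟨r^4s⟩| = 2, so |H| is a multiple of lcm(2, 2) = 2 and divides |G| = 12.
Closing under the operation: H = {e, r^2, r^4, s, r^2s, r^4s}, so |H| = 6.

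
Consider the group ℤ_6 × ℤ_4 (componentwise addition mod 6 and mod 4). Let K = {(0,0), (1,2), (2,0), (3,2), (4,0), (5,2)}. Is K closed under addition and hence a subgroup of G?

Yes

|K| = 6 divides |G| = 24, consistent with Lagrange.
K contains the identity, every element's inverse is in K, and K is closed under +: it is a subgroup.
In fact K = ⟨(1,2)⟩.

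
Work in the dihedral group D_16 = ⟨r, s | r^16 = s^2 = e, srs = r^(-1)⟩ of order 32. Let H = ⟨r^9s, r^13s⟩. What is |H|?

|⟨r^9s⟩| = 2 and |⟨r^13s⟩| = 2, so |H| is a multiple of lcm(2, 2) = 2 and divides |G| = 32.
Closing under the operation: H = {e, r^4, r^8, r^12, rs, r^5s, r^9s, r^13s}, so |H| = 8.

8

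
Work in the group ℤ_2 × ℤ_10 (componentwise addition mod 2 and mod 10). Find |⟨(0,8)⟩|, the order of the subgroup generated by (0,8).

5

The order of (0,8) in Z_2 × Z_10 is lcm(ord(0) in Z_2, ord(8) in Z_10).
ord(0) = 1 and ord(8) = 5, so |⟨(0,8)⟩| = lcm(1, 5) = 5.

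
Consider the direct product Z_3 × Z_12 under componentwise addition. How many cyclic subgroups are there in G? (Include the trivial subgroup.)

15

A cyclic subgroup of order d is generated by each of its φ(d) elements of order d, so the cyclic subgroups of order d number (#elements of order d)/φ(d).
Cyclic subgroups by order — order 1: 1; order 2: 1; order 3: 4; order 4: 1; order 6: 4; order 12: 4.
Total: 15.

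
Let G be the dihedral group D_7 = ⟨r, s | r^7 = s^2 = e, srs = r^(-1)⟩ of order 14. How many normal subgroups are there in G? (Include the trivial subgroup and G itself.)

G has 10 subgroups. Checking conjugation-invariance by order — order 1: 1/1 normal; order 2: 0/7 normal; order 7: 1/1 normal; order 14: 1/1 normal.
Total normal subgroups: 3.

3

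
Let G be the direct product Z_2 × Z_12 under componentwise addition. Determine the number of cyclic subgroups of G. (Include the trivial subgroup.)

12

A cyclic subgroup of order d is generated by each of its φ(d) elements of order d, so the cyclic subgroups of order d number (#elements of order d)/φ(d).
Cyclic subgroups by order — order 1: 1; order 2: 3; order 3: 1; order 4: 2; order 6: 3; order 12: 2.
Total: 12.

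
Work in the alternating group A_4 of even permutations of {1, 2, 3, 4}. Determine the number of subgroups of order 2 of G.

3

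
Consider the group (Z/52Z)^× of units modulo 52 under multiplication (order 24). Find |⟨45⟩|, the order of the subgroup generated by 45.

12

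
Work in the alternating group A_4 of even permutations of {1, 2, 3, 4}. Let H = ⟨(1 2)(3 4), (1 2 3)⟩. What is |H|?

|⟨(1 2)(3 4)⟩| = 2 and |⟨(1 2 3)⟩| = 3, so |H| is a multiple of lcm(2, 3) = 6 and divides |G| = 12.
Closing {(1 2)(3 4), (1 2 3)} under the group operation gives all of G, so |H| = 12.

12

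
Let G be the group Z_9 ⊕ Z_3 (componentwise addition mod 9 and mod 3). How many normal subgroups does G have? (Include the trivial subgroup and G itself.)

10

G is abelian, so every subgroup is normal.
G has 10 subgroups in total, hence 10 normal subgroups.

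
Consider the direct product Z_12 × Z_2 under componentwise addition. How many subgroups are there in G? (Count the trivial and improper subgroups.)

16

|G| = 24, so by Lagrange every subgroup order divides 24. Divisors: 1, 2, 3, 4, 6, 8, 12, 24.
Subgroups by order — order 1: 1; order 2: 3; order 3: 1; order 4: 3; order 6: 3; order 8: 1; order 12: 3; order 24: 1.
Total: 1 + 3 + 1 + 3 + 3 + 1 + 3 + 1 = 16.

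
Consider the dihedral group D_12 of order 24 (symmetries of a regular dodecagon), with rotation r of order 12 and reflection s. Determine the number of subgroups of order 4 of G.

7

|G| = 24 and 4 | 24, so subgroups of order 4 are possible by Lagrange.
The subgroups of order 4 are: {e, r^6, r^4s, r^10s}; {e, r^6, r^5s, r^11s}; {e, r^6, r^2s, r^8s}; {e, r^3, r^6, r^9}; … (7 in all).
So G has 7 subgroups of order 4.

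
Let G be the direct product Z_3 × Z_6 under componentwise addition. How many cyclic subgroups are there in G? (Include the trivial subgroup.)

Each element a generates a cyclic subgroup ⟨a⟩; distinct elements may generate the same one (a cyclic group of order d has φ(d) generators).
Cyclic subgroups by order — order 1: 1; order 2: 1; order 3: 4; order 6: 4.
Total: 10.

10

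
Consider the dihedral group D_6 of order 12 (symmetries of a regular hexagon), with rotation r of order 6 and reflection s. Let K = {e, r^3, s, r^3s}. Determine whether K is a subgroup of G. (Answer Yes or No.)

|K| = 4 divides |G| = 12, consistent with Lagrange.
K contains the identity, every element's inverse is in K, and K is closed under ·: it is a subgroup.

Yes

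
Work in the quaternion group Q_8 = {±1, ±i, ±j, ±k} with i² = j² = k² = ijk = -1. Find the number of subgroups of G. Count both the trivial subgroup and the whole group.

|G| = 8, so by Lagrange every subgroup order divides 8. Divisors: 1, 2, 4, 8.
Subgroups by order — order 1: 1; order 2: 1; order 4: 3; order 8: 1.
Total: 1 + 1 + 3 + 1 = 6.

6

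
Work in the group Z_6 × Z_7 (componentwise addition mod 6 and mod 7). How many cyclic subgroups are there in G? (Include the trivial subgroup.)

Group the elements of G by the cyclic subgroup they generate; each cyclic subgroup of order d accounts for φ(d) elements.
Cyclic subgroups by order — order 1: 1; order 2: 1; order 3: 1; order 6: 1; order 7: 1; order 14: 1; order 21: 1; order 42: 1.
Total: 8.

8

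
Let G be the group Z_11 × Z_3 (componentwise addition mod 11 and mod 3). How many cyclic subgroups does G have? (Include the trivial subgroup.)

4

Each element a generates a cyclic subgroup ⟨a⟩; distinct elements may generate the same one (a cyclic group of order d has φ(d) generators).
Cyclic subgroups by order — order 1: 1; order 3: 1; order 11: 1; order 33: 1.
Total: 4.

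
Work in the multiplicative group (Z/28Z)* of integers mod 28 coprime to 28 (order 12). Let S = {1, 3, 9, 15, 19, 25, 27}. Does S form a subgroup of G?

|S| = 7 does not divide |G| = 12, so by Lagrange S is not a subgroup.

No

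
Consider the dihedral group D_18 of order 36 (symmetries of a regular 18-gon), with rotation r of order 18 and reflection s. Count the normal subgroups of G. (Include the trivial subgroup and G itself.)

G has 45 subgroups. Checking conjugation-invariance by order — order 1: 1/1 normal; order 2: 1/19 normal; order 3: 1/1 normal; order 4: 0/9 normal; order 6: 1/7 normal; order 9: 1/1 normal; order 12: 0/3 normal; order 18: 3/3 normal; order 36: 1/1 normal.
Total normal subgroups: 9.

9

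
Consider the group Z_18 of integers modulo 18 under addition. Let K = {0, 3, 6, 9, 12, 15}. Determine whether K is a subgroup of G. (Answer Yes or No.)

|K| = 6 divides |G| = 18, consistent with Lagrange.
K contains the identity, every element's inverse is in K, and K is closed under +: it is a subgroup.
In fact K = ⟨3⟩.

Yes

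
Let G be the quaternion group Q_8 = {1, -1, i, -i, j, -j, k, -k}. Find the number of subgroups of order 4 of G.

|G| = 8 and 4 | 8, so subgroups of order 4 are possible by Lagrange.
The subgroups of order 4 are: {1, -1, i, -i}; {1, -1, j, -j}; {1, -1, k, -k}.
So G has 3 subgroups of order 4.

3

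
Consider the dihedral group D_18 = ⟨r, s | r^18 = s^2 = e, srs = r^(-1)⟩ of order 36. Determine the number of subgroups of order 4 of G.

|G| = 36 and 4 | 36, so subgroups of order 4 are possible by Lagrange.
The subgroups of order 4 are: {e, r^9, rs, r^10s}; {e, r^9, r^2s, r^11s}; {e, r^9, r^3s, r^12s}; {e, r^9, r^4s, r^13s}; … (9 in all).
So G has 9 subgroups of order 4.

9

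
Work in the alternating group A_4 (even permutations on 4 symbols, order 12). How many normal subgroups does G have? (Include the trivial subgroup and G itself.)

3

G has 10 subgroups. Checking conjugation-invariance by order — order 1: 1/1 normal; order 2: 0/3 normal; order 3: 0/4 normal; order 4: 1/1 normal; order 12: 1/1 normal.
Total normal subgroups: 3.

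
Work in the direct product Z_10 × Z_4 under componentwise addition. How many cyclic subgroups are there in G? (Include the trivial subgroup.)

A cyclic subgroup of order d is generated by each of its φ(d) elements of order d, so the cyclic subgroups of order d number (#elements of order d)/φ(d).
Cyclic subgroups by order — order 1: 1; order 2: 3; order 4: 2; order 5: 1; order 10: 3; order 20: 2.
Total: 12.

12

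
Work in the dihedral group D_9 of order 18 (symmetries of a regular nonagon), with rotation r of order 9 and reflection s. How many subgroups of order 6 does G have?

|G| = 18 and 6 | 18, so subgroups of order 6 are possible by Lagrange.
The subgroups of order 6 are: {e, r^3, r^6, r^2s, r^5s, r^8s}; {e, r^3, r^6, s, r^3s, r^6s}; {e, r^3, r^6, rs, r^4s, r^7s}.
So G has 3 subgroups of order 6.

3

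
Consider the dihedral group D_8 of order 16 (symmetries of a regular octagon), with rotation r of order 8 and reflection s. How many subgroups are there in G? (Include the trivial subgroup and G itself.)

|G| = 16, so by Lagrange every subgroup order divides 16. Divisors: 1, 2, 4, 8, 16.
Subgroups by order — order 1: 1; order 2: 9; order 4: 5; order 8: 3; order 16: 1.
Total: 1 + 9 + 5 + 3 + 1 = 19.

19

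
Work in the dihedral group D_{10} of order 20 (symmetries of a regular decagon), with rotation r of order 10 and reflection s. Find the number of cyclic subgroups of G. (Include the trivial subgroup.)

14

A cyclic subgroup of order d is generated by each of its φ(d) elements of order d, so the cyclic subgroups of order d number (#elements of order d)/φ(d).
Cyclic subgroups by order — order 1: 1; order 2: 11; order 5: 1; order 10: 1.
Total: 14.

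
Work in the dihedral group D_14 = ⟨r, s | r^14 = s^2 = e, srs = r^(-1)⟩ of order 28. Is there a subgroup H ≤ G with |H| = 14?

Yes

14 | 28. A subgroup of order 14 is {e, r, r^2, r^3, r^4, r^5, r^6, r^7, r^8, r^9, r^10, r^11, r^12, r^13}.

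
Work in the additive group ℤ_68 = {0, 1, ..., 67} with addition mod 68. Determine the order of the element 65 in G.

68

In ℤ_68, the order of an element a is n/gcd(a, n).
gcd(65, 68) = 1, so |⟨65⟩| = 68/1 = 68.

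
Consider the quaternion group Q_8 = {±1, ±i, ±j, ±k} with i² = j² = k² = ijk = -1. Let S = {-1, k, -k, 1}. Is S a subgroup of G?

Yes

|S| = 4 divides |G| = 8, consistent with Lagrange.
S contains the identity, every element's inverse is in S, and S is closed under ·: it is a subgroup.
In fact S = ⟨-k⟩.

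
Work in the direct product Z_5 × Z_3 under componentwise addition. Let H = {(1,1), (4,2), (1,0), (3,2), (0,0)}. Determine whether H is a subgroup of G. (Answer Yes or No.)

No

(1,0) ∈ H but its inverse (4,0) ∉ H, so H is not a subgroup.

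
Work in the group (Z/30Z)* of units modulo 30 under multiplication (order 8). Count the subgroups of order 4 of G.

|G| = 8 and 4 | 8, so subgroups of order 4 are possible by Lagrange.
The subgroups of order 4 are: {1, 11, 19, 29}; {1, 7, 13, 19}; {1, 17, 19, 23}.
So G has 3 subgroups of order 4.

3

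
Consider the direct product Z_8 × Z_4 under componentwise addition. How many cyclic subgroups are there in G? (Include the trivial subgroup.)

14

A cyclic subgroup of order d is generated by each of its φ(d) elements of order d, so the cyclic subgroups of order d number (#elements of order d)/φ(d).
Cyclic subgroups by order — order 1: 1; order 2: 3; order 4: 6; order 8: 4.
Total: 14.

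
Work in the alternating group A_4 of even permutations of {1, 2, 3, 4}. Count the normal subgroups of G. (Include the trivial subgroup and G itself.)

3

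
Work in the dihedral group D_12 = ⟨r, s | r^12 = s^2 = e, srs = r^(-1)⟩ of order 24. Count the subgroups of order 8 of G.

3

|G| = 24 and 8 | 24, so subgroups of order 8 are possible by Lagrange.
The subgroups of order 8 are: {e, r^3, r^6, r^9, rs, r^4s, r^7s, r^10s}; {e, r^3, r^6, r^9, r^2s, r^5s, r^8s, r^11s}; {e, r^3, r^6, r^9, s, r^3s, r^6s, r^9s}.
So G has 3 subgroups of order 8.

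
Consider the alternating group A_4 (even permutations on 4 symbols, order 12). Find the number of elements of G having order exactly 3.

The elements of order 3 are: (2 3 4), (2 4 3), (1 2 3), (1 2 4), (1 3 2), (1 3 4), (1 4 2), (1 4 3).
That's 8.

8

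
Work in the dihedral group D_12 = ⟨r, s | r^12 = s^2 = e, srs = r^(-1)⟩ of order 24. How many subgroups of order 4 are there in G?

7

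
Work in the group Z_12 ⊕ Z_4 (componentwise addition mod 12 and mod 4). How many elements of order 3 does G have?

An element (a,b) has order lcm(ord(a), ord(b)); count pairs with lcm equal to 3.
Enumerating gives 2 such elements.

2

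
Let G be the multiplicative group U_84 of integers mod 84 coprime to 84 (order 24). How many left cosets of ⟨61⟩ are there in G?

4

|⟨61⟩| = 6 and |G| = 24.
By Lagrange, [G : H] = |G|/|H| = 24/6 = 4.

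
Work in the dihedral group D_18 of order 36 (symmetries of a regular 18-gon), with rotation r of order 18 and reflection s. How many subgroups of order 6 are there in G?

|G| = 36 and 6 | 36, so subgroups of order 6 are possible by Lagrange.
The subgroups of order 6 are: {e, r^6, r^12, r^4s, r^10s, r^16s}; {e, r^6, r^12, r^5s, r^11s, r^17s}; {e, r^6, r^12, s, r^6s, r^12s}; {e, r^6, r^12, rs, r^7s, r^13s}; … (7 in all).
So G has 7 subgroups of order 6.

7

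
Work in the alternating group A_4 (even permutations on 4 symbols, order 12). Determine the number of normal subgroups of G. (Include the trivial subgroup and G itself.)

G has 10 subgroups. Checking conjugation-invariance by order — order 1: 1/1 normal; order 2: 0/3 normal; order 3: 0/4 normal; order 4: 1/1 normal; order 12: 1/1 normal.
Total normal subgroups: 3.

3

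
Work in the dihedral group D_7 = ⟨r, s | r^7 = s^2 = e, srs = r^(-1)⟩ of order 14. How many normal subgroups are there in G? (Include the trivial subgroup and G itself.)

G has 10 subgroups. Checking conjugation-invariance by order — order 1: 1/1 normal; order 2: 0/7 normal; order 7: 1/1 normal; order 14: 1/1 normal.
Total normal subgroups: 3.

3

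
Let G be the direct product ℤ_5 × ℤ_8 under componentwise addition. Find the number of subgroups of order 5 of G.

|G| = 40 and 5 | 40, so subgroups of order 5 are possible by Lagrange.
The subgroups of order 5 are: {(0,0), (1,0), (2,0), (3,0), (4,0)}.
So G has 1 subgroup of order 5.

1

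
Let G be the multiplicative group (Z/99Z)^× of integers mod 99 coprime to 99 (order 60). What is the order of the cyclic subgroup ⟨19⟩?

10

Compute successive powers of 19 mod 99: 19, 64, 28, 37, 10, 91, 46, 82, …; 19^10 ≡ 1 (mod 99).
So |⟨19⟩| = 10.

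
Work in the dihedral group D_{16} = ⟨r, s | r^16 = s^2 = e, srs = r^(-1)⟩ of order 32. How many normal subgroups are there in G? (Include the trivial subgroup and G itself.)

G has 36 subgroups. Checking conjugation-invariance by order — order 1: 1/1 normal; order 2: 1/17 normal; order 4: 1/9 normal; order 8: 1/5 normal; order 16: 3/3 normal; order 32: 1/1 normal.
Total normal subgroups: 8.

8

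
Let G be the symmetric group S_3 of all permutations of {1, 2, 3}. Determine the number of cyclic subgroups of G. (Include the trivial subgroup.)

Each element a generates a cyclic subgroup ⟨a⟩; distinct elements may generate the same one (a cyclic group of order d has φ(d) generators).
Cyclic subgroups by order — order 1: 1; order 2: 3; order 3: 1.
Total: 5.

5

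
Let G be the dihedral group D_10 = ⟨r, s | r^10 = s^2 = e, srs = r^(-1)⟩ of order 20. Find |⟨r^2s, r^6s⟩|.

|⟨r^2s⟩| = 2 and |⟨r^6s⟩| = 2, so |H| is a multiple of lcm(2, 2) = 2 and divides |G| = 20.
Closing under the operation: H = {e, r^2, r^4, r^6, r^8, s, r^2s, r^4s, r^6s, r^8s}, so |H| = 10.

10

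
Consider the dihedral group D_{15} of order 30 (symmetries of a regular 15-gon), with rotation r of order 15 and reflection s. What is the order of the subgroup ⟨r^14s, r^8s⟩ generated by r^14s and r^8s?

10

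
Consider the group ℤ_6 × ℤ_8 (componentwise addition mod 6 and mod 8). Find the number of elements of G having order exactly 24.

16

An element (a,b) has order lcm(ord(a), ord(b)); count pairs with lcm equal to 24.
Enumerating gives 16 such elements.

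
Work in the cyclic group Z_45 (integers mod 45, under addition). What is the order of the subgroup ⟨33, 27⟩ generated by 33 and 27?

15

|⟨33⟩| = 15 and |⟨27⟩| = 5, so |H| is a multiple of lcm(15, 5) = 15 and divides |G| = 45.
Closing under the operation: H = {0, 3, 6, 9, 12, 15, 18, 21, 24, 27, 30, 33, 36, 39, 42}, so |H| = 15.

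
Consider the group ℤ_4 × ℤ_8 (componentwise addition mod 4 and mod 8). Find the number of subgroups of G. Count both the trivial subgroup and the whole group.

22

|G| = 32, so by Lagrange every subgroup order divides 32. Divisors: 1, 2, 4, 8, 16, 32.
Subgroups by order — order 1: 1; order 2: 3; order 4: 7; order 8: 7; order 16: 3; order 32: 1.
Total: 1 + 3 + 7 + 7 + 3 + 1 = 22.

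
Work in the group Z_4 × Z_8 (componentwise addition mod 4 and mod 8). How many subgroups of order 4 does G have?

7

|G| = 32 and 4 | 32, so subgroups of order 4 are possible by Lagrange.
The subgroups of order 4 are: {(0,0), (0,2), (0,4), (0,6)}; {(0,0), (0,4), (2,0), (2,4)}; {(0,0), (0,4), (2,2), (2,6)}; {(0,0), (1,0), (2,0), (3,0)}; … (7 in all).
So G has 7 subgroups of order 4.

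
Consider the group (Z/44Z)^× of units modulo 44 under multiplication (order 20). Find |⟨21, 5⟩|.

|⟨21⟩| = 2 and |⟨5⟩| = 5, so |H| is a multiple of lcm(2, 5) = 10 and divides |G| = 20.
Closing under the operation: H = {1, 5, 9, 13, 17, 21, 25, 29, 37, 41}, so |H| = 10.

10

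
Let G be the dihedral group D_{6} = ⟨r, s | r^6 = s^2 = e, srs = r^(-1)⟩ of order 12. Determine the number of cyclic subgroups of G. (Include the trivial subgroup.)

Group the elements of G by the cyclic subgroup they generate; each cyclic subgroup of order d accounts for φ(d) elements.
Cyclic subgroups by order — order 1: 1; order 2: 7; order 3: 1; order 6: 1.
Total: 10.

10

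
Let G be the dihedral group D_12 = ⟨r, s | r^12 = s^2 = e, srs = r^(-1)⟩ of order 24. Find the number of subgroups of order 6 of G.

5

|G| = 24 and 6 | 24, so subgroups of order 6 are possible by Lagrange.
The subgroups of order 6 are: {e, r^2, r^4, r^6, r^8, r^10}; {e, r^4, r^8, r^2s, r^6s, r^10s}; {e, r^4, r^8, r^3s, r^7s, r^11s}; {e, r^4, r^8, s, r^4s, r^8s}; … (5 in all).
So G has 5 subgroups of order 6.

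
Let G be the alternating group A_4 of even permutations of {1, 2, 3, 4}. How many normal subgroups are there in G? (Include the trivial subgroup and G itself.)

G has 10 subgroups. Checking conjugation-invariance by order — order 1: 1/1 normal; order 2: 0/3 normal; order 3: 0/4 normal; order 4: 1/1 normal; order 12: 1/1 normal.
Total normal subgroups: 3.

3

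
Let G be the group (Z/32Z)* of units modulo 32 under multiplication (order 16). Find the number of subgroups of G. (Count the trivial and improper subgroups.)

|G| = 16, so by Lagrange every subgroup order divides 16. Divisors: 1, 2, 4, 8, 16.
Subgroups by order — order 1: 1; order 2: 3; order 4: 3; order 8: 3; order 16: 1.
Total: 1 + 3 + 3 + 3 + 1 = 11.

11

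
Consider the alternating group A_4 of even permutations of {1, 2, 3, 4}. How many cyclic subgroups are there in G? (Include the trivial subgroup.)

8

Each element a generates a cyclic subgroup ⟨a⟩; distinct elements may generate the same one (a cyclic group of order d has φ(d) generators).
Cyclic subgroups by order — order 1: 1; order 2: 3; order 3: 4.
Total: 8.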